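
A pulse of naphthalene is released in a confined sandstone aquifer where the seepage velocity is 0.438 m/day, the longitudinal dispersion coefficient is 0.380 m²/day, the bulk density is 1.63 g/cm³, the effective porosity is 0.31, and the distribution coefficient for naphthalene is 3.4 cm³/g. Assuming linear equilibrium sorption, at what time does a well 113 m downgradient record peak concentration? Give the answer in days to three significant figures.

Retardation factor R = 1 + ρ_b·K_d/n = 1 + 1.63 × 3.4/0.31 = 18.88.
Sorption retards both mechanisms: v_R = v/R = 0.02320 m/day, D_R = D/R = 0.02013 m²/day.
Peak time from v_R²t² + 2D_R t − x² = 0: t = (√(D_R² + v_R²x²) − D_R)/v_R².
√(D_R² + v_R²x²) = √(0.02013² + 0.02320² × 113²) = 2.622; v_R² = 0.0005382.
t = (2.622 − 0.02013)/0.0005382 = 4830 days.

4830 days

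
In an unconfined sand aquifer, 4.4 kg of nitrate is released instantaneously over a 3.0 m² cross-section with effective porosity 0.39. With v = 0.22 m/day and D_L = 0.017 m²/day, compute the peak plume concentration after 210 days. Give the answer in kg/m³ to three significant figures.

The peak of an instantaneous 1D plume sits at x = vt; there the Gaussian factor is 1 and C_max = M/(n_e·A·√(4πDt)), where n_e·A is the pore area the mass is dissolved in.
√(4πDt) = √(4π × 0.017 × 210) = 6.698 m, so C_max = 4.4/(0.39 × 3.0 × 6.698) = 0.561 kg/m³.

0.561 kg/m³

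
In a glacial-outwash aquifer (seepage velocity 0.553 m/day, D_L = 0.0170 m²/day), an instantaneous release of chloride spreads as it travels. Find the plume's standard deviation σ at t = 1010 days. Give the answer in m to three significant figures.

5.86 m

Dispersive spreading gives a Gaussian with σ² = 2Dt; advection only shifts the center.
σ = √(2 × 0.0170 × 1010) = 5.86 m.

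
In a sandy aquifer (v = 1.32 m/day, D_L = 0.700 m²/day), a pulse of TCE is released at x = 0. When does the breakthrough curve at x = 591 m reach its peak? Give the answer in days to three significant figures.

For the 1D instantaneous-source solution, setting ∂C/∂t = 0 at fixed x gives v²t² + 2Dt − x² = 0, so t = (√(D² + v²x²) − D)/v².
√(D² + v²x²) = √(0.700² + 1.32² × 591²) = 780.1; v² = 1.7424.
t = (780.1 − 0.700)/1.7424 = 447 days (vs. the pure-advection estimate x/v = 448 d).

447 days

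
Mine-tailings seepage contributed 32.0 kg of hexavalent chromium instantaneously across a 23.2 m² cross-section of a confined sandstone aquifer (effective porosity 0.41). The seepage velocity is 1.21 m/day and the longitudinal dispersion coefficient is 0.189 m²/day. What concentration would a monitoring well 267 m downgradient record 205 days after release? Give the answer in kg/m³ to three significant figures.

For an instantaneous plane source, C(x,t) = M/(n_e·A·√(4πDt)) · exp(−(x−vt)²/(4Dt)), with n_e·A the pore (flow) area.
Plume center vt = 1.21 × 205 = 248.05 m, so the well at 267 m is 18.95 m downgradient of the peak.
√(4πDt) = 22.07 m, giving peak height M/(n_e·A·√(4πDt)) = 32.0/(0.41 × 23.2 × 22.07) = 0.1524 kg/m³.
(x−vt)²/(4Dt) = (18.95)²/(4 × 0.189 × 205) = 2.317; exp(−2.317) = 0.09857.
C = 0.1524 × 0.09857 = 0.0150 kg/m³.

0.0150 kg/m³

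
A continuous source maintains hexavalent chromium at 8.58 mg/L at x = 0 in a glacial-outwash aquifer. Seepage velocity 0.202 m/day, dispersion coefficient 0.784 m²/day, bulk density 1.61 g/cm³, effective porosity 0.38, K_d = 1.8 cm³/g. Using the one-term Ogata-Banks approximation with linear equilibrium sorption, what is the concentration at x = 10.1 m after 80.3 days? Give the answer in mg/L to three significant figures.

0.135 mg/L

Retardation factor R = 1 + ρ_b·K_d/n = 1 + 1.61 × 1.8/0.38 = 8.626.
Sorption retards both mechanisms: v_R = v/R = 0.02342 m/day, D_R = D/R = 0.09089 m²/day.
v_R·t = 0.02342 × 80.3 = 1.880626 m; 2√(D_R t) = 5.403 m; argument = (10.1 − 1.880626)/5.403 = 1.521.
C = C₀ × ½·erfc(1.521) = 8.58 × 0.01574 = 0.135 mg/L.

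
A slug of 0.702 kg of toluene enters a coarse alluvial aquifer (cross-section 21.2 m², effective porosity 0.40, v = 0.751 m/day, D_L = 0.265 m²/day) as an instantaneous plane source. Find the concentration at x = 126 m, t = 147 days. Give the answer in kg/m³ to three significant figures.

0.000784 kg/m³

For an instantaneous plane source, C(x,t) = M/(n_e·A·√(4πDt)) · exp(−(x−vt)²/(4Dt)), with n_e·A the pore (flow) area.
Plume center vt = 0.751 × 147 = 110.397 m, so the well at 126 m is 15.603 m downgradient of the peak.
√(4πDt) = 22.13 m, giving peak height M/(n_e·A·√(4πDt)) = 0.702/(0.40 × 21.2 × 22.13) = 0.003741 kg/m³.
(x−vt)²/(4Dt) = (15.603)²/(4 × 0.265 × 147) = 1.562; exp(−1.562) = 0.2097.
C = 0.003741 × 0.2097 = 0.000784 kg/m³.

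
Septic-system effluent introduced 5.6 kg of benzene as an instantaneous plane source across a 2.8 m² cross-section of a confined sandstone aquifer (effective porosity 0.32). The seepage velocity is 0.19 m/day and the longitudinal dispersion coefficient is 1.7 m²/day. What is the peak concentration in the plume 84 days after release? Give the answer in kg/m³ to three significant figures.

0.148 kg/m³

The peak of an instantaneous 1D plume sits at x = vt; there the Gaussian factor is 1 and C_max = M/(n_e·A·√(4πDt)), where n_e·A is the pore area the mass is dissolved in.
√(4πDt) = √(4π × 1.7 × 84) = 42.36 m, so C_max = 5.6/(0.32 × 2.8 × 42.36) = 0.148 kg/m³.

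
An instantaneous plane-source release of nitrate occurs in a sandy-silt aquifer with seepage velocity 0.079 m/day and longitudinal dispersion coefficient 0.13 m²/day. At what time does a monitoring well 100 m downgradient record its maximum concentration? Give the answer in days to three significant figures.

1250 days

For the 1D instantaneous-source solution, setting ∂C/∂t = 0 at fixed x gives v²t² + 2Dt − x² = 0, so t = (√(D² + v²x²) − D)/v².
√(D² + v²x²) = √(0.13² + 0.079² × 100²) = 7.901; v² = 0.006241.
t = (7.901 − 0.13)/0.006241 = 1250 days (vs. the pure-advection estimate x/v = 1270 d).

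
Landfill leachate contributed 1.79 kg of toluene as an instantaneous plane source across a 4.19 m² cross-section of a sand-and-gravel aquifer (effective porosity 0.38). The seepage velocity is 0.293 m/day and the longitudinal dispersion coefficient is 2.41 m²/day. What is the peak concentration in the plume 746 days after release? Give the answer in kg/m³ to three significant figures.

The peak of an instantaneous 1D plume sits at x = vt; there the Gaussian factor is 1 and C_max = M/(n_e·A·√(4πDt)), where n_e·A is the pore area the mass is dissolved in.
√(4πDt) = √(4π × 2.41 × 746) = 150.3 m, so C_max = 1.79/(0.38 × 4.19 × 150.3) = 0.00748 kg/m³.

0.00748 kg/m³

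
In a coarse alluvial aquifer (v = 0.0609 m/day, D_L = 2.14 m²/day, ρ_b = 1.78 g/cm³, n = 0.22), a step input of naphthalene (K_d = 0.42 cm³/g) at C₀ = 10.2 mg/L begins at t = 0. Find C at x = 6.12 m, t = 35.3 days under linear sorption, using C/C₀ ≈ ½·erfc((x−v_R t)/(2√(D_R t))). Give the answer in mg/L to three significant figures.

1.72 mg/L

Retardation factor R = 1 + ρ_b·K_d/n = 1 + 1.78 × 0.42/0.22 = 4.398.
Sorption retards both mechanisms: v_R = v/R = 0.01385 m/day, D_R = D/R = 0.4866 m²/day.
v_R·t = 0.01385 × 35.3 = 0.488905 m; 2√(D_R t) = 8.289 m; argument = (6.12 − 0.488905)/8.289 = 0.6793.
C = C₀ × ½·erfc(0.6793) = 10.2 × 0.1684 = 1.72 mg/L.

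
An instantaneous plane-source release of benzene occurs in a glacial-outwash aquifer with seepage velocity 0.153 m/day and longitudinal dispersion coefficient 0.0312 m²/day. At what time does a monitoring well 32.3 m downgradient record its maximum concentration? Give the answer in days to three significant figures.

210 days

For the 1D instantaneous-source solution, setting ∂C/∂t = 0 at fixed x gives v²t² + 2Dt − x² = 0, so t = (√(D² + v²x²) − D)/v².
√(D² + v²x²) = √(0.0312² + 0.153² × 32.3²) = 4.942; v² = 0.023409.
t = (4.942 − 0.0312)/0.023409 = 210 days (vs. the pure-advection estimate x/v = 211 d).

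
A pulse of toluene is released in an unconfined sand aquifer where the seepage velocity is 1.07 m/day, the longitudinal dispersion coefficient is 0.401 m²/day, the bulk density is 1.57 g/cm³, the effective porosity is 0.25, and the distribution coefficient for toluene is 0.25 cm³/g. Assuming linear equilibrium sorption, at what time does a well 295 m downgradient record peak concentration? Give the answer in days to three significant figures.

708 days

Retardation factor R = 1 + ρ_b·K_d/n = 1 + 1.57 × 0.25/0.25 = 2.570.
Sorption retards both mechanisms: v_R = v/R = 0.4163 m/day, D_R = D/R = 0.1560 m²/day.
Peak time from v_R²t² + 2D_R t − x² = 0: t = (√(D_R² + v_R²x²) − D_R)/v_R².
√(D_R² + v_R²x²) = √(0.1560² + 0.4163² × 295²) = 122.8; v_R² = 0.1733.
t = (122.8 − 0.1560)/0.1733 = 708 days.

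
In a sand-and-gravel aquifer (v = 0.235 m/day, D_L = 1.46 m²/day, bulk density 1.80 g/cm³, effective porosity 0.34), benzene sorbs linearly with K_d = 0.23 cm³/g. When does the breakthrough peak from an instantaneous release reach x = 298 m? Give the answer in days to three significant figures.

Retardation factor R = 1 + ρ_b·K_d/n = 1 + 1.80 × 0.23/0.34 = 2.218.
Sorption retards both mechanisms: v_R = v/R = 0.1060 m/day, D_R = D/R = 0.6583 m²/day.
Peak time from v_R²t² + 2D_R t − x² = 0: t = (√(D_R² + v_R²x²) − D_R)/v_R².
√(D_R² + v_R²x²) = √(0.6583² + 0.1060² × 298²) = 31.59; v_R² = 0.01124.
t = (31.59 − 0.6583)/0.01124 = 2750 days.

2750 days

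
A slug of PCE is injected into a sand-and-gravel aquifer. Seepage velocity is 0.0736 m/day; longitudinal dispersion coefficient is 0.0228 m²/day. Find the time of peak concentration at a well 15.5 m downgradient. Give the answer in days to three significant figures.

206 days

For the 1D instantaneous-source solution, setting ∂C/∂t = 0 at fixed x gives v²t² + 2Dt − x² = 0, so t = (√(D² + v²x²) − D)/v².
√(D² + v²x²) = √(0.0228² + 0.0736² × 15.5²) = 1.141; v² = 0.00541696.
t = (1.141 − 0.0228)/0.00541696 = 206 days (vs. the pure-advection estimate x/v = 211 d).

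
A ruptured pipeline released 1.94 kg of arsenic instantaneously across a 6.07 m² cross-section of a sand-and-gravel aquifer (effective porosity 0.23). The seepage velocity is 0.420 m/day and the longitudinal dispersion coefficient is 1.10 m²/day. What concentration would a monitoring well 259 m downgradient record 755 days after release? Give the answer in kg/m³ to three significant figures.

0.00492 kg/m³

For an instantaneous plane source, C(x,t) = M/(n_e·A·√(4πDt)) · exp(−(x−vt)²/(4Dt)), with n_e·A the pore (flow) area.
Plume center vt = 0.420 × 755 = 317.1 m, so the well at 259 m is 58.1 m upgradient of the peak.
√(4πDt) = 102.2 m, giving peak height M/(n_e·A·√(4πDt)) = 1.94/(0.23 × 6.07 × 102.2) = 0.01360 kg/m³.
(x−vt)²/(4Dt) = (-58.1)²/(4 × 1.10 × 755) = 1.016; exp(−1.016) = 0.3620.
C = 0.01360 × 0.3620 = 0.00492 kg/m³.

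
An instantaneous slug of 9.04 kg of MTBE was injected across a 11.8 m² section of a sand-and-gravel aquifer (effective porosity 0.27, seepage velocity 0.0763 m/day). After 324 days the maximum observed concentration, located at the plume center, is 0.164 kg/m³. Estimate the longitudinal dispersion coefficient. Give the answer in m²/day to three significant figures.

0.0735 m²/day

At the plume center C_max = M/(n_e·A·√(4πDt)), so D = M²/(4πt·(n_e·A·C_max)²).
n_e·A·C_max = 0.27 × 11.8 × 0.164 = 0.5225 kg/m.
D = 9.04²/(4π × 324 × 0.5225²) = 0.0735 m²/day.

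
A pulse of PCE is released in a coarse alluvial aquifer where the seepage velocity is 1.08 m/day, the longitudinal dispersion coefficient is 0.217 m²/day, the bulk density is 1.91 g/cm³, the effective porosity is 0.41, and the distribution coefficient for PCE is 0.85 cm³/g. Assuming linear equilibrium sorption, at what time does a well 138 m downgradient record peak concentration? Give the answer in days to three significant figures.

633 days

Retardation factor R = 1 + ρ_b·K_d/n = 1 + 1.91 × 0.85/0.41 = 4.960.
Sorption retards both mechanisms: v_R = v/R = 0.2177 m/day, D_R = D/R = 0.04375 m²/day.
Peak time from v_R²t² + 2D_R t − x² = 0: t = (√(D_R² + v_R²x²) − D_R)/v_R².
√(D_R² + v_R²x²) = √(0.04375² + 0.2177² × 138²) = 30.04; v_R² = 0.04739.
t = (30.04 − 0.04375)/0.04739 = 633 days.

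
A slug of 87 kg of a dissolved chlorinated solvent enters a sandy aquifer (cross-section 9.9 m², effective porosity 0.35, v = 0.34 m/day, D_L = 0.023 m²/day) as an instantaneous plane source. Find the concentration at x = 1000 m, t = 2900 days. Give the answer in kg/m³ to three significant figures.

For an instantaneous plane source, C(x,t) = M/(n_e·A·√(4πDt)) · exp(−(x−vt)²/(4Dt)), with n_e·A the pore (flow) area.
Plume center vt = 0.34 × 2900 = 986 m, so the well at 1000 m is 14 m downgradient of the peak.
√(4πDt) = 28.95 m, giving peak height M/(n_e·A·√(4πDt)) = 87/(0.35 × 9.9 × 28.95) = 0.8673 kg/m³.
(x−vt)²/(4Dt) = (14)²/(4 × 0.023 × 2900) = 0.7346; exp(−0.7346) = 0.4797.
C = 0.8673 × 0.4797 = 0.416 kg/m³.

0.416 kg/m³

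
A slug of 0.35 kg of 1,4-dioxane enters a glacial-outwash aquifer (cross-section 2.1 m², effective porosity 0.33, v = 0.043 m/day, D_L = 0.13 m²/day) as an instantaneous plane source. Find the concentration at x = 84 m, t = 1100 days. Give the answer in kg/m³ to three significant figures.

0.00113 kg/m³

For an instantaneous plane source, C(x,t) = M/(n_e·A·√(4πDt)) · exp(−(x−vt)²/(4Dt)), with n_e·A the pore (flow) area.
Plume center vt = 0.043 × 1100 = 47.3 m, so the well at 84 m is 36.7 m downgradient of the peak.
√(4πDt) = 42.39 m, giving peak height M/(n_e·A·√(4πDt)) = 0.35/(0.33 × 2.1 × 42.39) = 0.01191 kg/m³.
(x−vt)²/(4Dt) = (36.7)²/(4 × 0.13 × 1100) = 2.355; exp(−2.355) = 0.09489.
C = 0.01191 × 0.09489 = 0.00113 kg/m³.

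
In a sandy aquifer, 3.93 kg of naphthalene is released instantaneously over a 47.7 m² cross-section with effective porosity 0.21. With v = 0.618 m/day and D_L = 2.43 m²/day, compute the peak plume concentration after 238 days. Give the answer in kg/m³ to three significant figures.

The peak of an instantaneous 1D plume sits at x = vt; there the Gaussian factor is 1 and C_max = M/(n_e·A·√(4πDt)), where n_e·A is the pore area the mass is dissolved in.
√(4πDt) = √(4π × 2.43 × 238) = 85.25 m, so C_max = 3.93/(0.21 × 47.7 × 85.25) = 0.00460 kg/m³.

0.00460 kg/m³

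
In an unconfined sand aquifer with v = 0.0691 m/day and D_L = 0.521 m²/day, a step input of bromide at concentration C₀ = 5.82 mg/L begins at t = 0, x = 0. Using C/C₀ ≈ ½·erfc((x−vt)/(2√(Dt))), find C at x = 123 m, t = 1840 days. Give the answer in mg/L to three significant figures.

3.13 mg/L

For a continuous step input, C/C₀ ≈ ½·erfc((x−vt)/(2√(Dt))).
vt = 0.0691 × 1840 = 127.144 m and 2√(Dt) = 2√(0.521 × 1840) = 61.92 m.
Argument (x−vt)/(2√(Dt)) = (123 − 127.144)/61.92 = -0.06693; ½·erfc(-0.06693) = 0.5377.
C = 5.82 × 0.5377 = 3.13 mg/L.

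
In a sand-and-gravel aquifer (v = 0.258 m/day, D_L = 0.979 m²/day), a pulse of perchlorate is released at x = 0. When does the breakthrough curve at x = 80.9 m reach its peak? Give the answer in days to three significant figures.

299 days

For the 1D instantaneous-source solution, setting ∂C/∂t = 0 at fixed x gives v²t² + 2Dt − x² = 0, so t = (√(D² + v²x²) − D)/v².
√(D² + v²x²) = √(0.979² + 0.258² × 80.9²) = 20.90; v² = 0.066564.
t = (20.90 − 0.979)/0.066564 = 299 days (vs. the pure-advection estimate x/v = 314 d).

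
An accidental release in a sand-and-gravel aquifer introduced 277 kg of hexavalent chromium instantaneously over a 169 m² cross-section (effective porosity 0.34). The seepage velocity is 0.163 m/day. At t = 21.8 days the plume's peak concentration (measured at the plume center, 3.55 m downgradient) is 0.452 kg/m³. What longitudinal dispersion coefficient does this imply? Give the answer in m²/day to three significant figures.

At the plume center C_max = M/(n_e·A·√(4πDt)), so D = M²/(4πt·(n_e·A·C_max)²).
n_e·A·C_max = 0.34 × 169 × 0.452 = 25.97 kg/m.
D = 277²/(4π × 21.8 × 25.97²) = 0.415 m²/day.

0.415 m²/day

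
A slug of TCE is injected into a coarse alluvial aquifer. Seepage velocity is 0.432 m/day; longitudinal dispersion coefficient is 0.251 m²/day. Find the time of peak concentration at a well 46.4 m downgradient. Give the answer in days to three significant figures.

106 days

For the 1D instantaneous-source solution, setting ∂C/∂t = 0 at fixed x gives v²t² + 2Dt − x² = 0, so t = (√(D² + v²x²) − D)/v².
√(D² + v²x²) = √(0.251² + 0.432² × 46.4²) = 20.05; v² = 0.186624.
t = (20.05 − 0.251)/0.186624 = 106 days (vs. the pure-advection estimate x/v = 107 d).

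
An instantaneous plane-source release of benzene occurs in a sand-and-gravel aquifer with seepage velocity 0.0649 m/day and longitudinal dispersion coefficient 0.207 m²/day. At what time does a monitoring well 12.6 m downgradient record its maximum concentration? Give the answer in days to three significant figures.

151 days

For the 1D instantaneous-source solution, setting ∂C/∂t = 0 at fixed x gives v²t² + 2Dt − x² = 0, so t = (√(D² + v²x²) − D)/v².
√(D² + v²x²) = √(0.207² + 0.0649² × 12.6²) = 0.8435; v² = 0.00421201.
t = (0.8435 − 0.207)/0.00421201 = 151 days (vs. the pure-advection estimate x/v = 194 d).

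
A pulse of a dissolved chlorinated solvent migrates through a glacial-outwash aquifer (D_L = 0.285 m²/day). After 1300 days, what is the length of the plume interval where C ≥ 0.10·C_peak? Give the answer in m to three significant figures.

117 m

The plume is Gaussian with σ = √(2Dt) = √(2 × 0.285 × 1300) = 27.22 m.
C/C_peak = exp(−Δx²/(2σ²)) = 0.10 ⇒ Δx = σ·√(−2 ln 0.10) = 27.22 × 2.146 = 58.41 m.
Width = 2Δx = 117 m.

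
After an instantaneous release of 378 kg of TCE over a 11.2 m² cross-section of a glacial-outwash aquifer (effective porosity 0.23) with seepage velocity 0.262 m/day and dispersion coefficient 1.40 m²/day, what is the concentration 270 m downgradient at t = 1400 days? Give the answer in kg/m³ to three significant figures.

For an instantaneous plane source, C(x,t) = M/(n_e·A·√(4πDt)) · exp(−(x−vt)²/(4Dt)), with n_e·A the pore (flow) area.
Plume center vt = 0.262 × 1400 = 366.8 m, so the well at 270 m is 96.8 m upgradient of the peak.
√(4πDt) = 156.9 m, giving peak height M/(n_e·A·√(4πDt)) = 378/(0.23 × 11.2 × 156.9) = 0.9352 kg/m³.
(x−vt)²/(4Dt) = (-96.8)²/(4 × 1.40 × 1400) = 1.195; exp(−1.195) = 0.3027.
C = 0.9352 × 0.3027 = 0.283 kg/m³.

0.283 kg/m³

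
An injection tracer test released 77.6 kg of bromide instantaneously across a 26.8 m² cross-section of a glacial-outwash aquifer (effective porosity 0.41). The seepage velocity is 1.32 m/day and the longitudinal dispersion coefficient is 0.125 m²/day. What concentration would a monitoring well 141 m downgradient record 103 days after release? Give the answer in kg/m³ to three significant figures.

0.339 kg/m³

For an instantaneous plane source, C(x,t) = M/(n_e·A·√(4πDt)) · exp(−(x−vt)²/(4Dt)), with n_e·A the pore (flow) area.
Plume center vt = 1.32 × 103 = 135.96 m, so the well at 141 m is 5.04 m downgradient of the peak.
√(4πDt) = 12.72 m, giving peak height M/(n_e·A·√(4πDt)) = 77.6/(0.41 × 26.8 × 12.72) = 0.5552 kg/m³.
(x−vt)²/(4Dt) = (5.04)²/(4 × 0.125 × 103) = 0.4932; exp(−0.4932) = 0.6107.
C = 0.5552 × 0.6107 = 0.339 kg/m³.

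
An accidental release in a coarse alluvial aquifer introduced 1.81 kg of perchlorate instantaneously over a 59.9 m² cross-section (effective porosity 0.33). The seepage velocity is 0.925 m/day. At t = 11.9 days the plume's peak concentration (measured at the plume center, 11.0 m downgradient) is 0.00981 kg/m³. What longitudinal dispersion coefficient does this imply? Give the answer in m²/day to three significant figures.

0.583 m²/day

At the plume center C_max = M/(n_e·A·√(4πDt)), so D = M²/(4πt·(n_e·A·C_max)²).
n_e·A·C_max = 0.33 × 59.9 × 0.00981 = 0.1939 kg/m.
D = 1.81²/(4π × 11.9 × 0.1939²) = 0.583 m²/day.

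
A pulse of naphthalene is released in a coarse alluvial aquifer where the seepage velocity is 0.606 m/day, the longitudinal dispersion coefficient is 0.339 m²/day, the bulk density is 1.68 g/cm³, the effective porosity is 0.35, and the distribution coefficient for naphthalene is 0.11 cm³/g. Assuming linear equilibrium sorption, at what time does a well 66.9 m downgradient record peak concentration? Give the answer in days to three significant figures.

167 days

Retardation factor R = 1 + ρ_b·K_d/n = 1 + 1.68 × 0.11/0.35 = 1.528.
Sorption retards both mechanisms: v_R = v/R = 0.3966 m/day, D_R = D/R = 0.2219 m²/day.
Peak time from v_R²t² + 2D_R t − x² = 0: t = (√(D_R² + v_R²x²) − D_R)/v_R².
√(D_R² + v_R²x²) = √(0.2219² + 0.3966² × 66.9²) = 26.53; v_R² = 0.1573.
t = (26.53 − 0.2219)/0.1573 = 167 days.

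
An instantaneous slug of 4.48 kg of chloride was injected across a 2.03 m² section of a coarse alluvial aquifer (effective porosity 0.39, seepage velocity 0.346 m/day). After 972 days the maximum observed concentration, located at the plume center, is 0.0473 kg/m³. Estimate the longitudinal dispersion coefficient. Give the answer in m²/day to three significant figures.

At the plume center C_max = M/(n_e·A·√(4πDt)), so D = M²/(4πt·(n_e·A·C_max)²).
n_e·A·C_max = 0.39 × 2.03 × 0.0473 = 0.03745 kg/m.
D = 4.48²/(4π × 972 × 0.03745²) = 1.17 m²/day.

1.17 m²/day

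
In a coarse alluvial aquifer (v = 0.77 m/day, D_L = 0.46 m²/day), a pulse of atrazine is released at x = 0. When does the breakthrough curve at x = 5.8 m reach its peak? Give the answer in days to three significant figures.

For the 1D instantaneous-source solution, setting ∂C/∂t = 0 at fixed x gives v²t² + 2Dt − x² = 0, so t = (√(D² + v²x²) − D)/v².
√(D² + v²x²) = √(0.46² + 0.77² × 5.8²) = 4.490; v² = 0.5929.
t = (4.490 − 0.46)/0.5929 = 6.80 days (vs. the pure-advection estimate x/v = 7.53 d).

6.80 days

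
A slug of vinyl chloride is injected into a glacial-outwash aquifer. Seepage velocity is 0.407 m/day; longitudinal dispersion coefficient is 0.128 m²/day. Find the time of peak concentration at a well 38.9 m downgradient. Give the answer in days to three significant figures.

For the 1D instantaneous-source solution, setting ∂C/∂t = 0 at fixed x gives v²t² + 2Dt − x² = 0, so t = (√(D² + v²x²) − D)/v².
√(D² + v²x²) = √(0.128² + 0.407² × 38.9²) = 15.83; v² = 0.165649.
t = (15.83 − 0.128)/0.165649 = 94.8 days (vs. the pure-advection estimate x/v = 95.6 d).

94.8 days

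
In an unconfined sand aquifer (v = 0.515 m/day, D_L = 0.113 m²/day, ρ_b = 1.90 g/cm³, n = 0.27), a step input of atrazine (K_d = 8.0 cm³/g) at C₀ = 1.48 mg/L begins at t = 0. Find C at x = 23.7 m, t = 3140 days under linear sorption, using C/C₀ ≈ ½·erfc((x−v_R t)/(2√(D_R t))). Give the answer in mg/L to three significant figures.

1.33 mg/L

Retardation factor R = 1 + ρ_b·K_d/n = 1 + 1.90 × 8.0/0.27 = 57.30.
Sorption retards both mechanisms: v_R = v/R = 0.008988 m/day, D_R = D/R = 0.001972 m²/day.
v_R·t = 0.008988 × 3140 = 28.22232 m; 2√(D_R t) = 4.977 m; argument = (23.7 − 28.22232)/4.977 = -0.9086.
C = C₀ × ½·erfc(-0.9086) = 1.48 × 0.9006 = 1.33 mg/L.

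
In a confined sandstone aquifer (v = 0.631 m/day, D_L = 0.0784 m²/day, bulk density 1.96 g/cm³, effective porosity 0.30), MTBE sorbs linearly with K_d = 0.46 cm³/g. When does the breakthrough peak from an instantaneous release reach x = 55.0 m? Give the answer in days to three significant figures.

Retardation factor R = 1 + ρ_b·K_d/n = 1 + 1.96 × 0.46/0.30 = 4.005.
Sorption retards both mechanisms: v_R = v/R = 0.1576 m/day, D_R = D/R = 0.01958 m²/day.
Peak time from v_R²t² + 2D_R t − x² = 0: t = (√(D_R² + v_R²x²) − D_R)/v_R².
√(D_R² + v_R²x²) = √(0.01958² + 0.1576² × 55.0²) = 8.668; v_R² = 0.02484.
t = (8.668 − 0.01958)/0.02484 = 348 days.

348 days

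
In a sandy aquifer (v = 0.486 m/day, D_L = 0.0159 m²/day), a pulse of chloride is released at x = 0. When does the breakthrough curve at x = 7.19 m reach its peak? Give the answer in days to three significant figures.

For the 1D instantaneous-source solution, setting ∂C/∂t = 0 at fixed x gives v²t² + 2Dt − x² = 0, so t = (√(D² + v²x²) − D)/v².
√(D² + v²x²) = √(0.0159² + 0.486² × 7.19²) = 3.494; v² = 0.236196.
t = (3.494 − 0.0159)/0.236196 = 14.7 days (vs. the pure-advection estimate x/v = 14.8 d).

14.7 days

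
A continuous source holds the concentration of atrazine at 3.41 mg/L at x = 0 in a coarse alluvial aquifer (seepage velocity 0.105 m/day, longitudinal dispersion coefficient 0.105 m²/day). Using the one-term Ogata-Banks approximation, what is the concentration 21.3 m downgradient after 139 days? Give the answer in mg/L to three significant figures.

0.366 mg/L

For a continuous step input, C/C₀ ≈ ½·erfc((x−vt)/(2√(Dt))).
vt = 0.105 × 139 = 14.595 m and 2√(Dt) = 2√(0.105 × 139) = 7.641 m.
Argument (x−vt)/(2√(Dt)) = (21.3 − 14.595)/7.641 = 0.8775; ½·erfc(0.8775) = 0.1073.
C = 3.41 × 0.1073 = 0.366 mg/L.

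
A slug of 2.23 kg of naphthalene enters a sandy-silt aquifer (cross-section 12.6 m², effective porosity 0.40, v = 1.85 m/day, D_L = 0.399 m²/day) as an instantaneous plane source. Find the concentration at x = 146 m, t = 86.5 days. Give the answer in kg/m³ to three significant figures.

0.00511 kg/m³

For an instantaneous plane source, C(x,t) = M/(n_e·A·√(4πDt)) · exp(−(x−vt)²/(4Dt)), with n_e·A the pore (flow) area.
Plume center vt = 1.85 × 86.5 = 160.025 m, so the well at 146 m is 14.025 m upgradient of the peak.
√(4πDt) = 20.83 m, giving peak height M/(n_e·A·√(4πDt)) = 2.23/(0.40 × 12.6 × 20.83) = 0.02124 kg/m³.
(x−vt)²/(4Dt) = (-14.025)²/(4 × 0.399 × 86.5) = 1.425; exp(−1.425) = 0.2405.
C = 0.02124 × 0.2405 = 0.00511 kg/m³.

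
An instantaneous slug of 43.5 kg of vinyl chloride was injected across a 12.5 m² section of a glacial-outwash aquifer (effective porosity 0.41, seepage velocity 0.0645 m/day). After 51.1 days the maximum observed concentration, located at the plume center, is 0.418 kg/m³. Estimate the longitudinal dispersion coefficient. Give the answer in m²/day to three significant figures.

0.642 m²/day

At the plume center C_max = M/(n_e·A·√(4πDt)), so D = M²/(4πt·(n_e·A·C_max)²).
n_e·A·C_max = 0.41 × 12.5 × 0.418 = 2.142 kg/m.
D = 43.5²/(4π × 51.1 × 2.142²) = 0.642 m²/day.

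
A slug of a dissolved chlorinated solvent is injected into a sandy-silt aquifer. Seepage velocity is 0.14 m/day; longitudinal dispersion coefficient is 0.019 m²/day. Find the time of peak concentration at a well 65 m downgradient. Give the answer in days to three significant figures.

463 days

For the 1D instantaneous-source solution, setting ∂C/∂t = 0 at fixed x gives v²t² + 2Dt − x² = 0, so t = (√(D² + v²x²) − D)/v².
√(D² + v²x²) = √(0.019² + 0.14² × 65²) = 9.100; v² = 0.0196.
t = (9.100 − 0.019)/0.0196 = 463 days (vs. the pure-advection estimate x/v = 464 d).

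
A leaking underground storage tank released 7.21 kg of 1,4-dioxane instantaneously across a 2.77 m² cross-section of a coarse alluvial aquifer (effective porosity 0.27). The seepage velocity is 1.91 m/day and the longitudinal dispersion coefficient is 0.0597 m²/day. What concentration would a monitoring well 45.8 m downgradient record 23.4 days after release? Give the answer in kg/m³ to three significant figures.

1.85 kg/m³

For an instantaneous plane source, C(x,t) = M/(n_e·A·√(4πDt)) · exp(−(x−vt)²/(4Dt)), with n_e·A the pore (flow) area.
Plume center vt = 1.91 × 23.4 = 44.694 m, so the well at 45.8 m is 1.106 m downgradient of the peak.
√(4πDt) = 4.190 m, giving peak height M/(n_e·A·√(4πDt)) = 7.21/(0.27 × 2.77 × 4.190) = 2.301 kg/m³.
(x−vt)²/(4Dt) = (1.106)²/(4 × 0.0597 × 23.4) = 0.2189; exp(−0.2189) = 0.8034.
C = 2.301 × 0.8034 = 1.85 kg/m³.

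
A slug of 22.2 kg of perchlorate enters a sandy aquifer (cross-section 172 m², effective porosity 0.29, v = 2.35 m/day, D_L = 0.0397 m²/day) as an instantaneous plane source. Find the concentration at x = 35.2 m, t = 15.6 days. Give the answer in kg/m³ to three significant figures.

For an instantaneous plane source, C(x,t) = M/(n_e·A·√(4πDt)) · exp(−(x−vt)²/(4Dt)), with n_e·A the pore (flow) area.
Plume center vt = 2.35 × 15.6 = 36.66 m, so the well at 35.2 m is 1.46 m upgradient of the peak.
√(4πDt) = 2.790 m, giving peak height M/(n_e·A·√(4πDt)) = 22.2/(0.29 × 172 × 2.790) = 0.1595 kg/m³.
(x−vt)²/(4Dt) = (-1.46)²/(4 × 0.0397 × 15.6) = 0.8605; exp(−0.8605) = 0.4230.
C = 0.1595 × 0.4230 = 0.0675 kg/m³.

0.0675 kg/m³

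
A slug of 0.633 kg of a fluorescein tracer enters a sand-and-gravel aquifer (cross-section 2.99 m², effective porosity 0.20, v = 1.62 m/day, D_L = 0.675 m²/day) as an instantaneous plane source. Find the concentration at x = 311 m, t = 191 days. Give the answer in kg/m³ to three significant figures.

0.0262 kg/m³

For an instantaneous plane source, C(x,t) = M/(n_e·A·√(4πDt)) · exp(−(x−vt)²/(4Dt)), with n_e·A the pore (flow) area.
Plume center vt = 1.62 × 191 = 309.42 m, so the well at 311 m is 1.58 m downgradient of the peak.
√(4πDt) = 40.25 m, giving peak height M/(n_e·A·√(4πDt)) = 0.633/(0.20 × 2.99 × 40.25) = 0.02630 kg/m³.
(x−vt)²/(4Dt) = (1.58)²/(4 × 0.675 × 191) = 0.004841; exp(−0.004841) = 0.9952.
C = 0.02630 × 0.9952 = 0.0262 kg/m³.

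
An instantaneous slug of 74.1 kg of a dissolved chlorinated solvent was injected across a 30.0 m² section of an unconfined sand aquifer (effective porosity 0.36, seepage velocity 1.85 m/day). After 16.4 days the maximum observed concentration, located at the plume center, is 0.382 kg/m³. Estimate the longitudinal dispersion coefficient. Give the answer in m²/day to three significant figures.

1.57 m²/day

At the plume center C_max = M/(n_e·A·√(4πDt)), so D = M²/(4πt·(n_e·A·C_max)²).
n_e·A·C_max = 0.36 × 30.0 × 0.382 = 4.126 kg/m.
D = 74.1²/(4π × 16.4 × 4.126²) = 1.57 m²/day.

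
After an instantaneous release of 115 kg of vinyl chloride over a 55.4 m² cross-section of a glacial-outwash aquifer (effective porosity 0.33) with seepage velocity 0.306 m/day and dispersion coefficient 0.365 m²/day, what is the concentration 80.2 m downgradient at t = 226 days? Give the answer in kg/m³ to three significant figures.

For an instantaneous plane source, C(x,t) = M/(n_e·A·√(4πDt)) · exp(−(x−vt)²/(4Dt)), with n_e·A the pore (flow) area.
Plume center vt = 0.306 × 226 = 69.156 m, so the well at 80.2 m is 11.044 m downgradient of the peak.
√(4πDt) = 32.20 m, giving peak height M/(n_e·A·√(4πDt)) = 115/(0.33 × 55.4 × 32.20) = 0.1954 kg/m³.
(x−vt)²/(4Dt) = (11.044)²/(4 × 0.365 × 226) = 0.3697; exp(−0.3697) = 0.6909.
C = 0.1954 × 0.6909 = 0.135 kg/m³.

0.135 kg/m³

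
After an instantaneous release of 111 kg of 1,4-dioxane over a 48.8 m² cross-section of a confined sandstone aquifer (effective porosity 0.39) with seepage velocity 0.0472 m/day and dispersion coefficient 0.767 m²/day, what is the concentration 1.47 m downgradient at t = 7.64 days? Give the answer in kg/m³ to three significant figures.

0.645 kg/m³

For an instantaneous plane source, C(x,t) = M/(n_e·A·√(4πDt)) · exp(−(x−vt)²/(4Dt)), with n_e·A the pore (flow) area.
Plume center vt = 0.0472 × 7.64 = 0.360608 m, so the well at 1.47 m is 1.109392 m downgradient of the peak.
√(4πDt) = 8.581 m, giving peak height M/(n_e·A·√(4πDt)) = 111/(0.39 × 48.8 × 8.581) = 0.6797 kg/m³.
(x−vt)²/(4Dt) = (1.109392)²/(4 × 0.767 × 7.64) = 0.05251; exp(−0.05251) = 0.9488.
C = 0.6797 × 0.9488 = 0.645 kg/m³.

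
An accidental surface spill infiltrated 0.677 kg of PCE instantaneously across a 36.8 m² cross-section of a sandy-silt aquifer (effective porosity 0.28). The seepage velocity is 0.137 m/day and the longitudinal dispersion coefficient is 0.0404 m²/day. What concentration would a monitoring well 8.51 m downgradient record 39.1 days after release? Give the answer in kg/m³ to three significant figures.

0.00306 kg/m³

For an instantaneous plane source, C(x,t) = M/(n_e·A·√(4πDt)) · exp(−(x−vt)²/(4Dt)), with n_e·A the pore (flow) area.
Plume center vt = 0.137 × 39.1 = 5.3567 m, so the well at 8.51 m is 3.1533 m downgradient of the peak.
√(4πDt) = 4.455 m, giving peak height M/(n_e·A·√(4πDt)) = 0.677/(0.28 × 36.8 × 4.455) = 0.01475 kg/m³.
(x−vt)²/(4Dt) = (3.1533)²/(4 × 0.0404 × 39.1) = 1.574; exp(−1.574) = 0.2072.
C = 0.01475 × 0.2072 = 0.00306 kg/m³.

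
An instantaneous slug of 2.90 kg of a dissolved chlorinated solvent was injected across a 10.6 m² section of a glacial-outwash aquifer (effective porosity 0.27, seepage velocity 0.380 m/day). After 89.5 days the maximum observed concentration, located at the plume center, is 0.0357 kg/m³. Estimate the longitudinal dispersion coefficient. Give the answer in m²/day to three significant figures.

At the plume center C_max = M/(n_e·A·√(4πDt)), so D = M²/(4πt·(n_e·A·C_max)²).
n_e·A·C_max = 0.27 × 10.6 × 0.0357 = 0.1022 kg/m.
D = 2.90²/(4π × 89.5 × 0.1022²) = 0.716 m²/day.

0.716 m²/day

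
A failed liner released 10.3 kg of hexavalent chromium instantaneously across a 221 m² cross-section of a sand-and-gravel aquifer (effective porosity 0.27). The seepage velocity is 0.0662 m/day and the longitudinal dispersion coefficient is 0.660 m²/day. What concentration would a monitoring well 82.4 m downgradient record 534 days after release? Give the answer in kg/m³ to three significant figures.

For an instantaneous plane source, C(x,t) = M/(n_e·A·√(4πDt)) · exp(−(x−vt)²/(4Dt)), with n_e·A the pore (flow) area.
Plume center vt = 0.0662 × 534 = 35.3508 m, so the well at 82.4 m is 47.0492 m downgradient of the peak.
√(4πDt) = 66.55 m, giving peak height M/(n_e·A·√(4πDt)) = 10.3/(0.27 × 221 × 66.55) = 0.002594 kg/m³.
(x−vt)²/(4Dt) = (47.0492)²/(4 × 0.660 × 534) = 1.570; exp(−1.570) = 0.2080.
C = 0.002594 × 0.2080 = 0.000540 kg/m³.

0.000540 kg/m³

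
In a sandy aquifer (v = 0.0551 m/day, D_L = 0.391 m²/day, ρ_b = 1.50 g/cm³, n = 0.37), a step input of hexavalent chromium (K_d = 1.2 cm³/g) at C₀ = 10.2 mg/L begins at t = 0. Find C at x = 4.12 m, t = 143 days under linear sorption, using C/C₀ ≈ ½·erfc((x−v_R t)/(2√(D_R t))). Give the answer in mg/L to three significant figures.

Retardation factor R = 1 + ρ_b·K_d/n = 1 + 1.50 × 1.2/0.37 = 5.865.
Sorption retards both mechanisms: v_R = v/R = 0.009395 m/day, D_R = D/R = 0.06667 m²/day.
v_R·t = 0.009395 × 143 = 1.343485 m; 2√(D_R t) = 6.175 m; argument = (4.12 − 1.343485)/6.175 = 0.4496.
C = C₀ × ½·erfc(0.4496) = 10.2 × 0.2624 = 2.68 mg/L.

2.68 mg/L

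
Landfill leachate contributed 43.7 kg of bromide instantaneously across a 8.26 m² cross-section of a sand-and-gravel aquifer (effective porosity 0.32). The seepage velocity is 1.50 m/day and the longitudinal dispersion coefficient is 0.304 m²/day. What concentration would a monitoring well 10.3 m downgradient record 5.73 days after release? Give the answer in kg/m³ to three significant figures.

2.33 kg/m³

For an instantaneous plane source, C(x,t) = M/(n_e·A·√(4πDt)) · exp(−(x−vt)²/(4Dt)), with n_e·A the pore (flow) area.
Plume center vt = 1.50 × 5.73 = 8.595 m, so the well at 10.3 m is 1.705 m downgradient of the peak.
√(4πDt) = 4.679 m, giving peak height M/(n_e·A·√(4πDt)) = 43.7/(0.32 × 8.26 × 4.679) = 3.533 kg/m³.
(x−vt)²/(4Dt) = (1.705)²/(4 × 0.304 × 5.73) = 0.4172; exp(−0.4172) = 0.6589.
C = 3.533 × 0.6589 = 2.33 kg/m³.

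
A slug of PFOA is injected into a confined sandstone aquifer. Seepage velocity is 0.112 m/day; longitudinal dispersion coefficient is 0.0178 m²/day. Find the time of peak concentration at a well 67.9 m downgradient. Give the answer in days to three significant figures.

605 days

For the 1D instantaneous-source solution, setting ∂C/∂t = 0 at fixed x gives v²t² + 2Dt − x² = 0, so t = (√(D² + v²x²) − D)/v².
√(D² + v²x²) = √(0.0178² + 0.112² × 67.9²) = 7.605; v² = 0.012544.
t = (7.605 − 0.0178)/0.012544 = 605 days (vs. the pure-advection estimate x/v = 606 d).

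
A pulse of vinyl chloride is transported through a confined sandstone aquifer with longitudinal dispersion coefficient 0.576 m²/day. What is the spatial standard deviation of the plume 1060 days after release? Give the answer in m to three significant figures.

34.9 m

Dispersive spreading gives a Gaussian with σ² = 2Dt; advection only shifts the center.
σ = √(2 × 0.576 × 1060) = 34.9 m.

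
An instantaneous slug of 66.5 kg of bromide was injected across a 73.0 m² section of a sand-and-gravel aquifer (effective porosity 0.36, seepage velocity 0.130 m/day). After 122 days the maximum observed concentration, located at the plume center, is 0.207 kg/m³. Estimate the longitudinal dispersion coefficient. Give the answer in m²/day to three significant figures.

At the plume center C_max = M/(n_e·A·√(4πDt)), so D = M²/(4πt·(n_e·A·C_max)²).
n_e·A·C_max = 0.36 × 73.0 × 0.207 = 5.440 kg/m.
D = 66.5²/(4π × 122 × 5.440²) = 0.0975 m²/day.

0.0975 m²/day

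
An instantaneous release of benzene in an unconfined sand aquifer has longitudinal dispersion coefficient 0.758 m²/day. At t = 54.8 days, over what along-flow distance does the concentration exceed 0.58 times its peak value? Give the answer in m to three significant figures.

The plume is Gaussian with σ = √(2Dt) = √(2 × 0.758 × 54.8) = 9.115 m.
C/C_peak = exp(−Δx²/(2σ²)) = 0.58 ⇒ Δx = σ·√(−2 ln 0.58) = 9.115 × 1.044 = 9.516 m.
Width = 2Δx = 19.0 m.

19.0 m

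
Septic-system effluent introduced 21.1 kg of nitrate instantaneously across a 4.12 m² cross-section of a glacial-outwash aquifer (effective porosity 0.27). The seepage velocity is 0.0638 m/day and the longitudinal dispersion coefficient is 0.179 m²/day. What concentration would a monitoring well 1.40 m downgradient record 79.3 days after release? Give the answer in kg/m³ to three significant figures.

1.12 kg/m³

For an instantaneous plane source, C(x,t) = M/(n_e·A·√(4πDt)) · exp(−(x−vt)²/(4Dt)), with n_e·A the pore (flow) area.
Plume center vt = 0.0638 × 79.3 = 5.05934 m, so the well at 1.40 m is 3.65934 m upgradient of the peak.
√(4πDt) = 13.36 m, giving peak height M/(n_e·A·√(4πDt)) = 21.1/(0.27 × 4.12 × 13.36) = 1.420 kg/m³.
(x−vt)²/(4Dt) = (-3.65934)²/(4 × 0.179 × 79.3) = 0.2358; exp(−0.2358) = 0.7899.
C = 1.420 × 0.7899 = 1.12 kg/m³.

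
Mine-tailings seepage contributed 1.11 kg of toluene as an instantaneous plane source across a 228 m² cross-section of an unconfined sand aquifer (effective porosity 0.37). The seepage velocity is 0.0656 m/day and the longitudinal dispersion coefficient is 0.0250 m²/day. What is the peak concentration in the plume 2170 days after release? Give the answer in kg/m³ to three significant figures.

The peak of an instantaneous 1D plume sits at x = vt; there the Gaussian factor is 1 and C_max = M/(n_e·A·√(4πDt)), where n_e·A is the pore area the mass is dissolved in.
√(4πDt) = √(4π × 0.0250 × 2170) = 26.11 m, so C_max = 1.11/(0.37 × 228 × 26.11) = 0.000504 kg/m³.

0.000504 kg/m³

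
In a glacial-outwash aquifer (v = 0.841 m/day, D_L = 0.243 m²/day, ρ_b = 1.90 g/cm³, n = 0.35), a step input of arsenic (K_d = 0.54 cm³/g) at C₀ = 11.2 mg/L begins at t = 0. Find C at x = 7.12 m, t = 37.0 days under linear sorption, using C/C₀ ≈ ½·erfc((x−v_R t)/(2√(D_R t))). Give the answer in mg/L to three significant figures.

Retardation factor R = 1 + ρ_b·K_d/n = 1 + 1.90 × 0.54/0.35 = 3.931.
Sorption retards both mechanisms: v_R = v/R = 0.2139 m/day, D_R = D/R = 0.06182 m²/day.
v_R·t = 0.2139 × 37.0 = 7.9143 m; 2√(D_R t) = 3.025 m; argument = (7.12 − 7.9143)/3.025 = -0.2626.
C = C₀ × ½·erfc(-0.2626) = 11.2 × 0.6448 = 7.22 mg/L.

7.22 mg/L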